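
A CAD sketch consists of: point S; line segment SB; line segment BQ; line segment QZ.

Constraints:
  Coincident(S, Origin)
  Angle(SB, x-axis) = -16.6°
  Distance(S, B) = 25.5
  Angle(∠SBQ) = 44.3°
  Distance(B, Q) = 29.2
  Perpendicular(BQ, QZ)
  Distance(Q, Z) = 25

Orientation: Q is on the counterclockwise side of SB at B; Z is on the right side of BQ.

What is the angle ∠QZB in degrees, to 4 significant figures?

49.43°

S is at the origin; SB runs at -16.6° with length 25.5, so B = 25.5·(cos -16.6°, sin -16.6°) = (24.44, -7.285). ∠SBQ = 44.3°, so BQ runs at -16.6° + (180° − 44.3°) = 119.1° from the x-axis; with |BQ| = 29.2, Q = B + 29.2·(cos 119.1°, sin 119.1°) = (10.24, 18.23). BQ ⟂ QZ; with |QZ| = 25.0 on the right of BQ, Z = Q + 25.0·(0.8738, 0.4863) = (32.08, 30.39). Then cos ∠QZB = ZQ·ZB / (|ZQ||ZB|), giving 49.43°.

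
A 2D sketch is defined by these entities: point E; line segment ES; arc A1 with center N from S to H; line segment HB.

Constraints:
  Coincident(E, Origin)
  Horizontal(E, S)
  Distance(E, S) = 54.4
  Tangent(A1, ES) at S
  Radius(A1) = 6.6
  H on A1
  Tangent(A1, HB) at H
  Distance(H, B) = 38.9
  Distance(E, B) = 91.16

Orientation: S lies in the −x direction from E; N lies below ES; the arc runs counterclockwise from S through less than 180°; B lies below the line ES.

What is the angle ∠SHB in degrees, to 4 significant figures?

156.8°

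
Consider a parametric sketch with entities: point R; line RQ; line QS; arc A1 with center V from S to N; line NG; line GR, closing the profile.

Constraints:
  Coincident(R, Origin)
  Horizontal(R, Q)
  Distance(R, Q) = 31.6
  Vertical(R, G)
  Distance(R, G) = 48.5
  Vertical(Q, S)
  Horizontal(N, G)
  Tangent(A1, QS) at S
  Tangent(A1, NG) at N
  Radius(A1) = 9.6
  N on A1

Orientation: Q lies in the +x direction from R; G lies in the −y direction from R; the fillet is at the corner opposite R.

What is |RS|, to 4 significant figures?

50.12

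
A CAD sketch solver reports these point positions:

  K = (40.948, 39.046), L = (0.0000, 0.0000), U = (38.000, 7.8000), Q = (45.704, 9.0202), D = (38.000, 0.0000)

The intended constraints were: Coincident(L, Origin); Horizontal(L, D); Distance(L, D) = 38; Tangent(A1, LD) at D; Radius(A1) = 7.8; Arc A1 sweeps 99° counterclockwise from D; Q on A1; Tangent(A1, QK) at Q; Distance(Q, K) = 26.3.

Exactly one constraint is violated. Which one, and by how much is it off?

Distance(Q, K) = 26.3 — off by 4.10.

L = (0.00, 0.00) ✓; L.y = 0.00, D.y = 0.00 ✓; |LD| = 38.00 ✓; ∠(UD, DL) = 90.00° ✓; |UD| = 7.800 ✓; bearing(U→Q) − bearing(U→D) = 99.00° ✓; |UQ| = 7.800 ✓; ∠(UQ, QK) = 90.00° ✓; |QK| = 30.40 ✗.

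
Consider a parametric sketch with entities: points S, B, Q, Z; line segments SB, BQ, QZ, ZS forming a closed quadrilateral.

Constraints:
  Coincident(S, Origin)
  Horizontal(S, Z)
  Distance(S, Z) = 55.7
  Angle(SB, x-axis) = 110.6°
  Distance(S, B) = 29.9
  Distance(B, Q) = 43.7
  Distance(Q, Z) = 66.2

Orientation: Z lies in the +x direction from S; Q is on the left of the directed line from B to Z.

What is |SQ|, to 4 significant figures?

61.19

Checks: |BQ| = 43.70 ✓; |QZ| = 66.20 ✓.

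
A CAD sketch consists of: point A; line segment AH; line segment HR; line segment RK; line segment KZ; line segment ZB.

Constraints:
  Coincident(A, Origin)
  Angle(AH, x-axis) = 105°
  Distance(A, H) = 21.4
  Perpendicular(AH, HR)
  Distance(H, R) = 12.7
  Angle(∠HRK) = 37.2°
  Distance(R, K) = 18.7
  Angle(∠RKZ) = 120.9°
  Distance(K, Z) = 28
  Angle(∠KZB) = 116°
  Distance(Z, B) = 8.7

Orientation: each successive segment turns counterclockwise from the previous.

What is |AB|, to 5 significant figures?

41.022

∠RKZ = 120.9° gives KZ at 36.900° from the x-axis; with |KZ| = 28.0, Z = (21.899, 27.130). ∠KZB = 116.0° gives ZB at 100.90° from the x-axis; with |ZB| = 8.7, B = (20.254, 35.673). Then |AB| = |B − A| = 41.022.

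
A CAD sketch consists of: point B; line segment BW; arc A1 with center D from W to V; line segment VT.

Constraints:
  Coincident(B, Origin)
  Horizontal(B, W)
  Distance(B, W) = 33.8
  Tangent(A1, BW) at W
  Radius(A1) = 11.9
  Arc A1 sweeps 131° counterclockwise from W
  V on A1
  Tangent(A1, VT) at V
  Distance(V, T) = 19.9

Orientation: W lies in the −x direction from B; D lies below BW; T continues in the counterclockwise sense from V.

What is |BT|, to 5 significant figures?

45.711

B is at the origin; BW is horizontal with |BW| = 33.8 and W on the −x side, so W = (-33.800, 0.0000). A1 meets BW tangentially, so DW is at right angles to BW, so D = W + (0, -11.9) = (-33.800, -11.900). On A1, W sits at bearing 90° from D; a 131° counterclockwise sweep puts V at bearing 221°, so V = D + 11.9·(cos 221°, sin 221°) = (-42.781, -19.707). Since A1 is tangent to VT there, DV ⟂ VT, so VT runs along (−sin 221°, cos 221°); with |VT| = 19.9, T = (-29.725, -34.726). Then |BT| = |T − B| = 45.711.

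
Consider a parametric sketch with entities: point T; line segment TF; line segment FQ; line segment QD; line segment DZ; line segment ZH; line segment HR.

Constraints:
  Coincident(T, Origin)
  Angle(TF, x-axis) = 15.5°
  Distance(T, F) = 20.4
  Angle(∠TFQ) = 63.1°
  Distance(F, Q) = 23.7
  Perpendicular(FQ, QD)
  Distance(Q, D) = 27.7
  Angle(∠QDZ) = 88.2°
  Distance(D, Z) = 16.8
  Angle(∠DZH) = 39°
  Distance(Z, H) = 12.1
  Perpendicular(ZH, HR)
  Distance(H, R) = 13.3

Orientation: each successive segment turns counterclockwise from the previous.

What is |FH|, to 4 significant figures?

25.85

T is at the origin; TF runs at 15.5° with length 20.4, so F = (19.66, 5.452). ∠TFQ = 63.1° gives FQ at 132.4° from the x-axis; with |FQ| = 23.7, Q = (3.677, 22.95). FQ is perpendicular to QD, so QD runs at -137.6°; with |QD| = 27.7, D = (-16.78, 4.275). ∠QDZ = 88.2° gives DZ at -45.80° from the x-axis; with |DZ| = 16.8, Z = (-5.066, -7.769). ∠DZH = 39.0° gives ZH at 95.20° from the x-axis; with |ZH| = 12.1, H = (-6.162, 4.281). Then |FH| = |H − F| = 25.85.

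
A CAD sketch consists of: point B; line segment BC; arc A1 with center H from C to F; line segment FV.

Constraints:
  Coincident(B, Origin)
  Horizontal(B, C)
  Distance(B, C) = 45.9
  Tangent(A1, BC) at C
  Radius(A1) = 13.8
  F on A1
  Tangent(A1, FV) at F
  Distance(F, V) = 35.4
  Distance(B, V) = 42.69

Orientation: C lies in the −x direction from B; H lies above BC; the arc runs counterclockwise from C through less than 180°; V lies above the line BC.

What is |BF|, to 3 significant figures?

34.5

Checks: |HF| = 13.80 ✓; ∠(HF, FV) = 90.00° ✓; |FV| = 35.40 ✓; |BV| = 42.69 ✓.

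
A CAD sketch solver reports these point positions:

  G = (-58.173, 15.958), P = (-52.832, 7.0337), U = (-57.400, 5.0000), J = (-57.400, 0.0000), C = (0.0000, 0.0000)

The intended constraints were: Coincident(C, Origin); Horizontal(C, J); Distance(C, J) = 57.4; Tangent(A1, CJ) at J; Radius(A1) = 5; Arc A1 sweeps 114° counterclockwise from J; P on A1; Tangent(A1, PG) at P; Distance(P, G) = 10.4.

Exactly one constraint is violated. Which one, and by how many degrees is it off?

Tangent(A1, PG) at P — off by 6.90°.

C = (0.00, 0.00) ✓; C.y = 0.00, J.y = 0.00 ✓; |CJ| = 57.40 ✓; ∠(UJ, JC) = 90.00° ✓; |UJ| = 5.000 ✓; bearing(U→P) − bearing(U→J) = 114.0° ✓; |UP| = 5.000 ✓; ∠(UP, PG) = 83.10° ✗; |PG| = 10.40 ✓.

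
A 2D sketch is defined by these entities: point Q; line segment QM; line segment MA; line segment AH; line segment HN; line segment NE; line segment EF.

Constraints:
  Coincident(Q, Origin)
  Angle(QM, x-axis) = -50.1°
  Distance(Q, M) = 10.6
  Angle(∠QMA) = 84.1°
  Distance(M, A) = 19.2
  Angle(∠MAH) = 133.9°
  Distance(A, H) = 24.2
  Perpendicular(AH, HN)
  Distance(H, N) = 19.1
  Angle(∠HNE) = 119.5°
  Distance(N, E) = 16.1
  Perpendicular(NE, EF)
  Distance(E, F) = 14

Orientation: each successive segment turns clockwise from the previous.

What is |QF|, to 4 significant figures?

9.928

∠HNE = 119.5° gives NE at 17.40° from the x-axis; with |NE| = 16.1, E = (-13.41, 9.695). NE ⟂ EF, so EF runs at -72.60°; with |EF| = 14.0, F = (-9.227, -3.665). Then |QF| = |F − Q| = 9.928.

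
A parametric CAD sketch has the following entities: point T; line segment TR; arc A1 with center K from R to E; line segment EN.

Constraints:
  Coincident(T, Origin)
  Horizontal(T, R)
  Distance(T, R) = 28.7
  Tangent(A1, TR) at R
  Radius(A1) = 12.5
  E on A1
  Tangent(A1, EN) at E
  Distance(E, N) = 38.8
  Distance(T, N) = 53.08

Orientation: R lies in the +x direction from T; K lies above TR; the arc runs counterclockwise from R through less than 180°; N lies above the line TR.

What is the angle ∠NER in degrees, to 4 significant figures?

116.3°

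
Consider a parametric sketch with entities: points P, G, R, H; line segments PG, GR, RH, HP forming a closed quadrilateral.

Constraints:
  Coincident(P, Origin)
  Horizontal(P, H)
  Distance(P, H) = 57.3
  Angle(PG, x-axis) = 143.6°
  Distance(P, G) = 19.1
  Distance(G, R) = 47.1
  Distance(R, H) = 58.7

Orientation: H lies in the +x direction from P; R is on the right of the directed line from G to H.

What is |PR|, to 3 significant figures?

30.9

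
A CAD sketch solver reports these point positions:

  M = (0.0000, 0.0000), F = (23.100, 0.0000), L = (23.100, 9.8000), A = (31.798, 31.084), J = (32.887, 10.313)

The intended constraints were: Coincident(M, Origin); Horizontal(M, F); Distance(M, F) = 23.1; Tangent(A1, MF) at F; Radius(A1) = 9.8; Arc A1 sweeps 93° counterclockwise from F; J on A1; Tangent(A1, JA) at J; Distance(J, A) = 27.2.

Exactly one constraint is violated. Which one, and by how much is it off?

Distance(J, A) = 27.2 — off by 6.40.

M = (0.00, 0.00) ✓; M.y = 0.00, F.y = 0.00 ✓; |MF| = 23.10 ✓; ∠(LF, FM) = 90.00° ✓; |LF| = 9.800 ✓; bearing(L→J) − bearing(L→F) = 93.00° ✓; |LJ| = 9.800 ✓; ∠(LJ, JA) = 90.00° ✓; |JA| = 20.80 ✗.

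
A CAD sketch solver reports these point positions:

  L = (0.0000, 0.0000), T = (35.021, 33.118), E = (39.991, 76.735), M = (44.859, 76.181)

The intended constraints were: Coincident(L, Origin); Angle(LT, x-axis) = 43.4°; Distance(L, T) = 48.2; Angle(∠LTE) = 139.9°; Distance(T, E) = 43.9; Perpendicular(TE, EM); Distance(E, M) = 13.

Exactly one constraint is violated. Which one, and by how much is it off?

Distance(E, M) = 13 — off by 8.10.

L = (0.00, 0.00) ✓; LT at 43.40° ✓; |LT| = 48.20 ✓; ∠LTE = 139.9° ✓; |TE| = 43.90 ✓; ∠(TE, EM) = 89.99° ✓; |EM| = 4.899 ✗.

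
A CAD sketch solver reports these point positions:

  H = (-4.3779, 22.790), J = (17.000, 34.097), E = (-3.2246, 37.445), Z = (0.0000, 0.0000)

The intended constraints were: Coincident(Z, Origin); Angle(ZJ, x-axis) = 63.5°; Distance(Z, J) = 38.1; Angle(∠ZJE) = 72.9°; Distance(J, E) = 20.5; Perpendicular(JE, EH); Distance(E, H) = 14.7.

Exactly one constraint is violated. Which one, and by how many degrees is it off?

Perpendicular(JE, EH) — off by 4.90°.

Z = (0.00, 0.00) ✓; ZJ at 63.50° ✓; |ZJ| = 38.10 ✓; ∠ZJE = 72.90° ✓; |JE| = 20.50 ✓; ∠(JE, EH) = 94.90° ✗; |EH| = 14.70 ✓.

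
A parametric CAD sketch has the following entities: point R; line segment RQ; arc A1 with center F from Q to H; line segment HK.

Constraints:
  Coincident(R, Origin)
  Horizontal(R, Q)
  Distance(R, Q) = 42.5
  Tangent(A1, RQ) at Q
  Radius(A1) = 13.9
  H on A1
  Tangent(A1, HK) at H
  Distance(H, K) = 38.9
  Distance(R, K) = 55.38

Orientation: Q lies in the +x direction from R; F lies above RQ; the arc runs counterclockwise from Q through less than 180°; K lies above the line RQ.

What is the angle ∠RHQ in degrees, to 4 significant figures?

43.86°

Checks: R.y = 0.00, Q.y = 0.00 ✓; |FH| = 13.90 ✓; ∠(FH, HK) = 90.00° ✓; |HK| = 38.90 ✓; |RK| = 55.38 ✓.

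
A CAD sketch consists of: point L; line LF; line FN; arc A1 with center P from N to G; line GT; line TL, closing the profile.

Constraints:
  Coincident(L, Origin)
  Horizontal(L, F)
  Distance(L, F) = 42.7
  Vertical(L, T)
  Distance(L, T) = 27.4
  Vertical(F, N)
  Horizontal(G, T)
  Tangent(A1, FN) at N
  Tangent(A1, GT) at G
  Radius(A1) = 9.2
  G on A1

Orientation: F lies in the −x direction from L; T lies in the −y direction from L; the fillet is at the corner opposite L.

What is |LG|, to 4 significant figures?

43.28

The virtual corner opposite L is at (-42.70, -27.40). Tangency of A1 to FN means the radius PN is perpendicular to FN and since A1 is tangent to GT there, PG ⟂ GT, with radius 9.2, so the center P sits 9.2 in from both sides at P = (-33.50, -18.20). That places the tangent points at N = (-42.70, -18.20) on FN and G = (-33.50, -27.40) on GT. Then |LG| = |G − L| = 43.28.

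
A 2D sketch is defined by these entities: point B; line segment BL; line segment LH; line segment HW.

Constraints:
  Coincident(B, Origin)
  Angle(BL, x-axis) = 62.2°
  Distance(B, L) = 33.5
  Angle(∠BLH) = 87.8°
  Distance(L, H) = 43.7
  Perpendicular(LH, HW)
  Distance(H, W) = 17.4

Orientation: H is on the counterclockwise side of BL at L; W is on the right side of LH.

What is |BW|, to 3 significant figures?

66.2

∠BLH = 87.8°, so LH runs at 62.2° + (180° − 87.8°) = 154° from the x-axis; with |LH| = 43.7, H = L + 43.7·(cos 154°, sin 154°) = (-23.8, 48.5). LH is perpendicular to HW; with |HW| = 17.4 on the right of LH, W = H + 17.4·(0.432, 0.902) = (-16.3, 64.2). Then |BW| = |W − B| = 66.2.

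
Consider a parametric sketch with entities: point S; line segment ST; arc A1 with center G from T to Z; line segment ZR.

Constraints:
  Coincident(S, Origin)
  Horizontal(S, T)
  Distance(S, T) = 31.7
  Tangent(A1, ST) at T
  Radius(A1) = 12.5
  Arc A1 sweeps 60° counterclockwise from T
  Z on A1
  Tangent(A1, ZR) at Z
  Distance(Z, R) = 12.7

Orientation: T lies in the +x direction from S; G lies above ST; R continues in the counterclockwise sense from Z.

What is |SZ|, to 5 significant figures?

42.982

S is at the origin; S and T share the same y with |ST| = 31.7 and T on the +x side, so T = (31.700, 0.0000). The tangent condition forces GT to be normal to ST, so G = T + (0, 12.5) = (31.700, 12.500). On A1, T sits at bearing -90° from G; a 60° counterclockwise sweep puts Z at bearing -30°, so Z = G + 12.5·(cos -30°, sin -30°) = (42.525, 6.2500). Then |SZ| = |Z − S| = 42.982.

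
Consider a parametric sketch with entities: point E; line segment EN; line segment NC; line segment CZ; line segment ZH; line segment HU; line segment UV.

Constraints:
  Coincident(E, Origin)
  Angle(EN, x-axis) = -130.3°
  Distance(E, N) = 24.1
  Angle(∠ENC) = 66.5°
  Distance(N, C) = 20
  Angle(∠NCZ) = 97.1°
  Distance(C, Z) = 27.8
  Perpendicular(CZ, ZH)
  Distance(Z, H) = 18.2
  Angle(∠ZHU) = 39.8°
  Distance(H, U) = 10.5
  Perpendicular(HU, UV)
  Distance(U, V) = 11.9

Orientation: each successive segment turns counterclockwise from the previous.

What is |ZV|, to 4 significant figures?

3.492

E is at the origin; EN runs at -130.3° with length 24.1, so N = (-15.59, -18.38). ∠ENC = 66.5° gives NC at -16.80° from the x-axis; with |NC| = 20.0, C = (3.559, -24.16). ∠NCZ = 97.1° gives CZ at 66.10° from the x-axis; with |CZ| = 27.8, Z = (14.82, 1.255). CZ ⟂ ZH, so ZH runs at 156.1°; with |ZH| = 18.2, H = (-1.818, 8.629). ∠ZHU = 39.8° gives HU at -63.70° from the x-axis; with |HU| = 10.5, U = (2.835, -0.7842). The perpendicularity gives UV at right angles to HU, so UV runs at 26.30°; with |UV| = 11.9, V = (13.50, 4.488). Then |ZV| = |V − Z| = 3.492.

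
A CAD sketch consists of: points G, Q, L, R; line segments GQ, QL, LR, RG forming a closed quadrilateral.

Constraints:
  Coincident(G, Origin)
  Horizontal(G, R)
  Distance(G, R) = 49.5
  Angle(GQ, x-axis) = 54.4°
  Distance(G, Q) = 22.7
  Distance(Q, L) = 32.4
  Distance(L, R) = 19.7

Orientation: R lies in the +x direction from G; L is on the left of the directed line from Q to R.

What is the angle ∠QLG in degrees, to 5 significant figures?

21.441°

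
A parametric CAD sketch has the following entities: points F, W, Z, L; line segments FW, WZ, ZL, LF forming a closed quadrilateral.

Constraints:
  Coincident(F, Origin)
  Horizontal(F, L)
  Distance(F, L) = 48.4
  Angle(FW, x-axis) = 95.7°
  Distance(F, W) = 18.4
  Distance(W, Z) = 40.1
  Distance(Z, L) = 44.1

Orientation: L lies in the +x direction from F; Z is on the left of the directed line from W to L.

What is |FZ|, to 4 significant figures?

51.43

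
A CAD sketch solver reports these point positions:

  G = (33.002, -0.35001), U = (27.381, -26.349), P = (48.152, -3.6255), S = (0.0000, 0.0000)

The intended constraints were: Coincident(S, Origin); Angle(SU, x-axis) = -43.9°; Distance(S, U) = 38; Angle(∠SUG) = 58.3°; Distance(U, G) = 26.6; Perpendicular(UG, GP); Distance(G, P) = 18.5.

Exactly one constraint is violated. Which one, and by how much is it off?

Distance(G, P) = 18.5 — off by 3.00.

S = (0.00, 0.00) ✓; SU at -43.90° ✓; |SU| = 38.00 ✓; ∠SUG = 58.30° ✓; |UG| = 26.60 ✓; ∠(UG, GP) = 90.00° ✓; |GP| = 15.50 ✗.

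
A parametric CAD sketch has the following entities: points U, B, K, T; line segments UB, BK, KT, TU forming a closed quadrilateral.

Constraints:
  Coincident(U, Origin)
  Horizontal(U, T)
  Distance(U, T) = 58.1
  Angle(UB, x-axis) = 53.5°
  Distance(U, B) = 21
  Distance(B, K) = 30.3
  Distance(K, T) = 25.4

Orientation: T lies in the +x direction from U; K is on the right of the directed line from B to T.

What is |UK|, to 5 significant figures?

33.643

Checks: |BK| = 30.30 ✓; |KT| = 25.40 ✓.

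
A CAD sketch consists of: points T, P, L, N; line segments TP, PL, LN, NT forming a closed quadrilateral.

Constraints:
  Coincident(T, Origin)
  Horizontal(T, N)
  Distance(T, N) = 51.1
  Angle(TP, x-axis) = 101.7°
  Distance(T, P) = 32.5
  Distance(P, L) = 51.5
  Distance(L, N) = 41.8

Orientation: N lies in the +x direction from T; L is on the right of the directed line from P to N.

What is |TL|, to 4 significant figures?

20.31

Checks: |PL| = 51.50 ✓; |LN| = 41.80 ✓.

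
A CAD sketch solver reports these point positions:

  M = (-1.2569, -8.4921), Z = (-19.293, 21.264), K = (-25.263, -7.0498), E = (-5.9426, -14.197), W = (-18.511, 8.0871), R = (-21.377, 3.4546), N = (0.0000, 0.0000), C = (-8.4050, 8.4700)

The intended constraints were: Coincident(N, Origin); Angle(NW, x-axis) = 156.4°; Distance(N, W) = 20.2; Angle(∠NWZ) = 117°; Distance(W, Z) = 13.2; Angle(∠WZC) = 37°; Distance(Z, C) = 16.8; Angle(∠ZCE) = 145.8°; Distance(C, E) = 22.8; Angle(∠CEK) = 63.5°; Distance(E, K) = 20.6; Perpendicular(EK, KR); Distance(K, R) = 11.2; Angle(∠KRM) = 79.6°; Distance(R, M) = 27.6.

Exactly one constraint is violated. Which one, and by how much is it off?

Distance(R, M) = 27.6 — off by 4.20.

N = (0.00, 0.00) ✓; NW at 156.4° ✓; |NW| = 20.20 ✓; ∠NWZ = 117.0° ✓; |WZ| = 13.20 ✓; ∠WZC = 37.00° ✓; |ZC| = 16.80 ✓; ∠ZCE = 145.8° ✓; |CE| = 22.80 ✓; ∠CEK = 63.50° ✓; |EK| = 20.60 ✓; ∠(EK, KR) = 90.00° ✓; |KR| = 11.20 ✓; ∠KRM = 79.60° ✓; |RM| = 23.40 ✗.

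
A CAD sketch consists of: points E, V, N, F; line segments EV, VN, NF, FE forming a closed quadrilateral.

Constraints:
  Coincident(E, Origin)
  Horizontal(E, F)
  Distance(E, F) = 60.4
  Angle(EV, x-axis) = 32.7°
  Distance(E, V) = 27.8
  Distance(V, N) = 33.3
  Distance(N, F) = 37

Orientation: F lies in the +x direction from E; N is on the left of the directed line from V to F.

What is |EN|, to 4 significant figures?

61.04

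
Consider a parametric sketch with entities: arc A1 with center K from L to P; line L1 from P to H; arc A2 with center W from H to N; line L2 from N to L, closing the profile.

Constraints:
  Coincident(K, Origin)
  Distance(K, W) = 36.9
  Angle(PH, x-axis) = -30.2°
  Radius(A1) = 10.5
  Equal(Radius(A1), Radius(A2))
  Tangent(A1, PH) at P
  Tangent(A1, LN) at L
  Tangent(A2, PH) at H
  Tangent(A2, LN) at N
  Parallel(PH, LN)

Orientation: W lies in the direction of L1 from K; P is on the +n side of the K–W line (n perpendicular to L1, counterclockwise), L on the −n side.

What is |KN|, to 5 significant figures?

38.365

Tangency of A1 to both parallel lines with radius 10.5 puts P and L at K ± 10.5·n: P = (5.2817, 9.0749), L = (-5.2817, -9.0749). Equal radii place H and N the same way about W: H = W + 10.5·n = (37.173, -9.4866), N = W − 10.5·n = (26.610, -27.636). Then |KN| = |N − K| = 38.365.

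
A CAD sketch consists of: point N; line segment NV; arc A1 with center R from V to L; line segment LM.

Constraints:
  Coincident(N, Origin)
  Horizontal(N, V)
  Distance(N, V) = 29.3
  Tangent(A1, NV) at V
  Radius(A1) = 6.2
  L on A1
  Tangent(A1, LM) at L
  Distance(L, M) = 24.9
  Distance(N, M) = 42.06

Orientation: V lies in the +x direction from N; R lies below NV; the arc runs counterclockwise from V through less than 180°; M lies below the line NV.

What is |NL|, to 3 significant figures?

24.3

Checks: |RL| = 6.200 ✓; ∠(RL, LM) = 90.00° ✓; |LM| = 24.90 ✓; |NM| = 42.06 ✓.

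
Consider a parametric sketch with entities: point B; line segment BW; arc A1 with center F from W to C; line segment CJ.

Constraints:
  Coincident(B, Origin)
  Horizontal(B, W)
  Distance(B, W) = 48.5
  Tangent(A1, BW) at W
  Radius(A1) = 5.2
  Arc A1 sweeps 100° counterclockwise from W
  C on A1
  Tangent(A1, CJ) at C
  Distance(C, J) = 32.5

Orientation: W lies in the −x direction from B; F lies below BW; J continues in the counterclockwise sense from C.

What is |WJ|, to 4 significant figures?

38.11

On A1, W sits at bearing 90° from F; a 100° counterclockwise sweep puts C at bearing 190°, so C = F + 5.2·(cos 190°, sin 190°) = (-53.62, -6.103). The tangent condition forces FC to be normal to CJ, so CJ runs along (−sin 190°, cos 190°); with |CJ| = 32.5, J = (-47.98, -38.11). Then |WJ| = |J − W| = 38.11.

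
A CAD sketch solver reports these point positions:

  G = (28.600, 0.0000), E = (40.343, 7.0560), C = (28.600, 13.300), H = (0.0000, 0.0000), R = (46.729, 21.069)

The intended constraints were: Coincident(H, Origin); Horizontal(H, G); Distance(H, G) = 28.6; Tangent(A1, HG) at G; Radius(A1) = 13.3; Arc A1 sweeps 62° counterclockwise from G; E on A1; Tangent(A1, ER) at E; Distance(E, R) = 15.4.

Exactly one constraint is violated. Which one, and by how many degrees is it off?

Tangent(A1, ER) at E — off by 3.50°.

H = (0.00, 0.00) ✓; H.y = 0.00, G.y = 0.00 ✓; |HG| = 28.60 ✓; ∠(CG, GH) = 90.00° ✓; |CG| = 13.30 ✓; bearing(C→E) − bearing(C→G) = 62.00° ✓; |CE| = 13.30 ✓; ∠(CE, ER) = 86.50° ✗; |ER| = 15.40 ✓.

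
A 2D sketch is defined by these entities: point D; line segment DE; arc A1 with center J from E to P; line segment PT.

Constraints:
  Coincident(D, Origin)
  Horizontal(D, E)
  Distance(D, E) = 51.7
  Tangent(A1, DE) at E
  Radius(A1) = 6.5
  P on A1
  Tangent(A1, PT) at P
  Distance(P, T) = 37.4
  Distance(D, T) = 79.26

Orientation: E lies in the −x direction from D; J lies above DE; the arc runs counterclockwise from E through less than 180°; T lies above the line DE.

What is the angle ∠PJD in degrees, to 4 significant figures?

42.37°

D is at the origin; D and E share the same y with |DE| = 51.7 and E on the −x side, so E = (-51.70, 0.000). The tangent condition forces JE to be normal to DE, so J = E + (0, 6.5) = (-51.70, 6.500). Since JP ⟂ PT (tangency), |JT| = √(6.5² + 37.4²) = 37.96 regardless of where P sits on A1. So T lies on both circle(D, 79.26) and circle(J, 37.96); the above-DE intersection is T = (-67.95, 40.81). P is the foot of the tangent from T: P = (-46.39, 10.25).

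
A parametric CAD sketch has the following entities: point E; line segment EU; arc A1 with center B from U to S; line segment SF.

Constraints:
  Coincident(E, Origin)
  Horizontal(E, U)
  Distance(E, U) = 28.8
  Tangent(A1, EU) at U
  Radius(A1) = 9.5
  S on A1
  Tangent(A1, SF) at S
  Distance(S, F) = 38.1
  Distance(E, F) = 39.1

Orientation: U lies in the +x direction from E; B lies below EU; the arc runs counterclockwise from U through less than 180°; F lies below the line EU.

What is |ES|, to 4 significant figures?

21.00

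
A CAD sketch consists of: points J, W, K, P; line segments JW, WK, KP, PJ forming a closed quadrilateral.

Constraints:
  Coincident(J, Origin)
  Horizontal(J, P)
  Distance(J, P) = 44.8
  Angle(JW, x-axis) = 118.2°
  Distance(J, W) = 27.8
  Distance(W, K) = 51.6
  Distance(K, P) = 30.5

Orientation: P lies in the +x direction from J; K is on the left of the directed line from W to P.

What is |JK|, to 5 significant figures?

48.428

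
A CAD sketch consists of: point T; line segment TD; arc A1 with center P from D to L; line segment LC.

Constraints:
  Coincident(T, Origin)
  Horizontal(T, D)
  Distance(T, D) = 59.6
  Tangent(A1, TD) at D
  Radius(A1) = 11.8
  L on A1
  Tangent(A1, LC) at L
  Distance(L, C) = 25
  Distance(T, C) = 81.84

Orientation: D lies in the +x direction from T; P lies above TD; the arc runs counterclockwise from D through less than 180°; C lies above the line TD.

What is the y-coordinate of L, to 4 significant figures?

10.69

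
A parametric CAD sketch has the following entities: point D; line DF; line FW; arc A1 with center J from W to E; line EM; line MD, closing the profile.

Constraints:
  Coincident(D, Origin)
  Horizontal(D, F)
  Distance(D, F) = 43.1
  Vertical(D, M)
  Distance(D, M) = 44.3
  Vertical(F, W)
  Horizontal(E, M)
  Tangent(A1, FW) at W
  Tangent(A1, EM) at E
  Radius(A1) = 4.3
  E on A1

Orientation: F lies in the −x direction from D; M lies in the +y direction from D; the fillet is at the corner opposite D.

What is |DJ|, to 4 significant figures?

55.73

D and M share the same x with |DM| = 44.3 and M on the +y side, so M = (0.000, 44.30). The virtual corner opposite D is at (-43.10, 44.30). The tangent condition forces JW to be normal to FW and since A1 is tangent to EM there, JE ⟂ EM, with radius 4.3, so the center J sits 4.3 in from both sides at J = (-38.80, 40.00). Then |DJ| = |J − D| = 55.73.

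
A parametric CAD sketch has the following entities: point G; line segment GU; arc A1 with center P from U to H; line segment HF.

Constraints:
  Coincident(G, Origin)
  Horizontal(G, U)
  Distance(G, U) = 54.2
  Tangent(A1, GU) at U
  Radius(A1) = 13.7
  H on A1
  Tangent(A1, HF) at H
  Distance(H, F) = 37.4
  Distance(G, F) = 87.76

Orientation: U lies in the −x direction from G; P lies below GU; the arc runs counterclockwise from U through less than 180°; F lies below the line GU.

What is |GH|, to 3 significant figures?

68.8

Checks: G.y = 0.00, U.y = 0.00 ✓; |PH| = 13.70 ✓; ∠(PH, HF) = 90.00° ✓; |HF| = 37.40 ✓; |GF| = 87.76 ✓.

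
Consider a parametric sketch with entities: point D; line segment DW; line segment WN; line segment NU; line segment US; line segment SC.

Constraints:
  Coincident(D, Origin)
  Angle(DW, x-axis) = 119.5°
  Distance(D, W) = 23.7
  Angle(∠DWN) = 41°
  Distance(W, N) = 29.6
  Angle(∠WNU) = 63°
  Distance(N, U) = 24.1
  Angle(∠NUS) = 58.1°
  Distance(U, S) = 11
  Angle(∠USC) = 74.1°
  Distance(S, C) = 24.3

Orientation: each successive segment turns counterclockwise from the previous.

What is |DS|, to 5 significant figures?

6.0262

D is at the origin; DW runs at 119.5° with length 23.7, so W = (-11.670, 20.627). ∠DWN = 41.0° gives WN at -101.50° from the x-axis; with |WN| = 29.6, N = (-17.572, -8.3783). ∠WNU = 63.0° gives NU at 15.500° from the x-axis; with |NU| = 24.1, U = (5.6518, -1.9379). ∠NUS = 58.1° gives US at 137.40° from the x-axis; with |US| = 11.0, S = (-2.4453, 5.5077). Then |DS| = |S − D| = 6.0262.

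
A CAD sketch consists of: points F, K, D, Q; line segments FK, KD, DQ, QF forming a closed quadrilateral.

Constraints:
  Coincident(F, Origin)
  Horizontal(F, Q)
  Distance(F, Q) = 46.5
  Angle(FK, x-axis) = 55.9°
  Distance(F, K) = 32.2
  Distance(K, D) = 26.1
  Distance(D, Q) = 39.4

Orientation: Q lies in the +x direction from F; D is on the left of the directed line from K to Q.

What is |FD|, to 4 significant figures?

56.63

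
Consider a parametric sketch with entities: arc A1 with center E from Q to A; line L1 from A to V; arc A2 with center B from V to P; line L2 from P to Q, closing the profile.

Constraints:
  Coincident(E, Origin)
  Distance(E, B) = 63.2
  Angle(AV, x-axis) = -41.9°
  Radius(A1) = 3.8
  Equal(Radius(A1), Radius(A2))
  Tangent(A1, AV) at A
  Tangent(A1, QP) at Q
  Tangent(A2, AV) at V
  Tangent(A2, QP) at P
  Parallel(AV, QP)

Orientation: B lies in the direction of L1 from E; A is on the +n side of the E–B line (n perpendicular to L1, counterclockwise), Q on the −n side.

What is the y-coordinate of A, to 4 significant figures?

2.828

The slot axis is L1's direction at -41.9°, so u = (cos -41.9°, sin -41.9°) = (0.7443, -0.6678) and n = (−sin -41.9°, cos -41.9°) = (0.6678, 0.7443). E is at the origin and B lies 63.2 along u from E, so B = 63.2·u = (47.04, -42.21). Tangency of A1 to both parallel lines with radius 3.8 puts A and Q at E ± 3.8·n: A = (2.538, 2.828), Q = (-2.538, -2.828). So A.y = 2.828.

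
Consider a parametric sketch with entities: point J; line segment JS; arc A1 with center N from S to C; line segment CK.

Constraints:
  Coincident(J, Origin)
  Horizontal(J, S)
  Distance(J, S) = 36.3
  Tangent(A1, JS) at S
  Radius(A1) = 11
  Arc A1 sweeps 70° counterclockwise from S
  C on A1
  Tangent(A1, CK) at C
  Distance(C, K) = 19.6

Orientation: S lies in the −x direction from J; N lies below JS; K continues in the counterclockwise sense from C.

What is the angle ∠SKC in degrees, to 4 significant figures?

13.59°

J is at the origin; JS is horizontal with |JS| = 36.3 and S on the −x side, so S = (-36.30, 0.000). A1 meets JS tangentially, so NS is at right angles to JS, so N = S + (0, -11) = (-36.30, -11.00). On A1, S sits at bearing 90° from N; a 70° counterclockwise sweep puts C at bearing 160°, so C = N + 11.0·(cos 160°, sin 160°) = (-46.64, -7.238). A1 meets CK tangentially, so NC is at right angles to CK, so CK runs along (−sin 160°, cos 160°); with |CK| = 19.6, K = (-53.34, -25.66). Then cos ∠SKC = KS·KC / (|KS||KC|), giving 13.59°.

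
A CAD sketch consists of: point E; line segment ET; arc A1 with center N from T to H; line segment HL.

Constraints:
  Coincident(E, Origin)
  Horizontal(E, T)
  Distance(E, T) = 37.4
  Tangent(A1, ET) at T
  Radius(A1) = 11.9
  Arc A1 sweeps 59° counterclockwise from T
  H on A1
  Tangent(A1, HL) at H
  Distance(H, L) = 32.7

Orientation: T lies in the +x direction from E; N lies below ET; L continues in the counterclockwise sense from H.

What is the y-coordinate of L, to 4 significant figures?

-33.80

E is at the origin; E and T share the same y with |ET| = 37.4 and T on the +x side, so T = (37.40, 0.000). Tangency of A1 to ET means the radius NT is perpendicular to ET, so N = T + (0, -11.9) = (37.40, -11.90). On A1, T sits at bearing 90° from N; a 59° counterclockwise sweep puts H at bearing 149°, so H = N + 11.9·(cos 149°, sin 149°) = (27.20, -5.771). A1 meets HL tangentially, so NH is at right angles to HL, so HL runs along (−sin 149°, cos 149°); with |HL| = 32.7, L = (10.36, -33.80). So L.y = -33.80.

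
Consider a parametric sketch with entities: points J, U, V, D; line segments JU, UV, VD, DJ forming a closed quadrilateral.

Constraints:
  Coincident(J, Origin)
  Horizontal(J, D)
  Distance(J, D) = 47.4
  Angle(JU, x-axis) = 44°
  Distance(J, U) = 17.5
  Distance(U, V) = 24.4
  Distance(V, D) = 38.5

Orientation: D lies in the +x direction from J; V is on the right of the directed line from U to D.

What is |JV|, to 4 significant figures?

16.33

J is at the origin; JD is horizontal with |JD| = 47.4 and D in +x, so D = (47.4, 0). JU runs at 44.0° with |JU| = 17.5, so U = (12.59, 12.16). V is determined by |UV| = 24.4 and |VD| = 38.5 together: it lies at the intersection of circle(U, 24.4) and circle(D, 38.5). With |UD| = 36.87, the foot of the radical line on UD is 6.410 from U and the perpendicular offset is √(24.4² − 6.410²) = 23.54. Taking the right-of-UD solution: V = (10.88, -12.18).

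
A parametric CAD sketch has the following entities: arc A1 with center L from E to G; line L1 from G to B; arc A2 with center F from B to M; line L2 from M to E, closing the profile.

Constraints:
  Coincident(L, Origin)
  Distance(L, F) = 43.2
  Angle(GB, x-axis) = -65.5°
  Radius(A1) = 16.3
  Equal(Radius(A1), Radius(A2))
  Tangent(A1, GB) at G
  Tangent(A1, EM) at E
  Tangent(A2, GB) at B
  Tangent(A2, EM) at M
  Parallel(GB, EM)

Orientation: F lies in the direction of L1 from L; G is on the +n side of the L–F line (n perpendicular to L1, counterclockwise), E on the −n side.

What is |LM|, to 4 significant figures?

46.17

Tangency of A1 to both parallel lines with radius 16.3 puts G and E at L ± 16.3·n: G = (14.83, 6.759), E = (-14.83, -6.759). Equal radii place B and M the same way about F: B = F + 16.3·n = (32.75, -32.55), M = F − 16.3·n = (3.082, -46.07). Then |LM| = |M − L| = 46.17.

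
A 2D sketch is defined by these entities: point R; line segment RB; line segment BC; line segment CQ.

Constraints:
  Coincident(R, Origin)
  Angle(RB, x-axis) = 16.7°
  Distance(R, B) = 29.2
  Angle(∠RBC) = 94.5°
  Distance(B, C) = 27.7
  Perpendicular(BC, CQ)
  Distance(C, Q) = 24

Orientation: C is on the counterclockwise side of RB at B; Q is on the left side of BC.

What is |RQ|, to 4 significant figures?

30.42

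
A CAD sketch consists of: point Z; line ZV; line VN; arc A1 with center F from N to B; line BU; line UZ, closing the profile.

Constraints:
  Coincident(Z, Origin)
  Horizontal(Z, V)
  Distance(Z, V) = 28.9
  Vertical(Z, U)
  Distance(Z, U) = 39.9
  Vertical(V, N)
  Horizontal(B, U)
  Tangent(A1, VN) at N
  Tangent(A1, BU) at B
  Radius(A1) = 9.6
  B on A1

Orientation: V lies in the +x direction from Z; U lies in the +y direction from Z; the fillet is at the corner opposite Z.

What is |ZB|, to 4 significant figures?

44.32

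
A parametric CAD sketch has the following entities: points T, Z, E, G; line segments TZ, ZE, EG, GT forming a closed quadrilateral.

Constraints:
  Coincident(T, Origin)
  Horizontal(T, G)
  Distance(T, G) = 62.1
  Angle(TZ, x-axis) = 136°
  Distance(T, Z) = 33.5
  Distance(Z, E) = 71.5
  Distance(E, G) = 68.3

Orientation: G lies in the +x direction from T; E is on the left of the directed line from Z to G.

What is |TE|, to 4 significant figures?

72.17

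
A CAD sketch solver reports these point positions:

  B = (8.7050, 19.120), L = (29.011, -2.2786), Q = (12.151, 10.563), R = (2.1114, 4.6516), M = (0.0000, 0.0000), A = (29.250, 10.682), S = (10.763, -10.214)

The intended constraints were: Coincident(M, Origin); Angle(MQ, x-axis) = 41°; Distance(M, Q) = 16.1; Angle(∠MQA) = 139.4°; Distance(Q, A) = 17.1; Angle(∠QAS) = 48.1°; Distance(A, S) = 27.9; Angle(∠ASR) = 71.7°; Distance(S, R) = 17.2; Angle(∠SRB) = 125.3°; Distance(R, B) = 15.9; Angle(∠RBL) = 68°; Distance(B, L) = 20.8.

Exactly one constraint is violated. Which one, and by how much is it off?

Distance(B, L) = 20.8 — off by 8.70.

M = (0.00, 0.00) ✓; MQ at 41.00° ✓; |MQ| = 16.10 ✓; ∠MQA = 139.4° ✓; |QA| = 17.10 ✓; ∠QAS = 48.10° ✓; |AS| = 27.90 ✓; ∠ASR = 71.70° ✓; |SR| = 17.20 ✓; ∠SRB = 125.3° ✓; |RB| = 15.90 ✓; ∠RBL = 68.00° ✓; |BL| = 29.50 ✗.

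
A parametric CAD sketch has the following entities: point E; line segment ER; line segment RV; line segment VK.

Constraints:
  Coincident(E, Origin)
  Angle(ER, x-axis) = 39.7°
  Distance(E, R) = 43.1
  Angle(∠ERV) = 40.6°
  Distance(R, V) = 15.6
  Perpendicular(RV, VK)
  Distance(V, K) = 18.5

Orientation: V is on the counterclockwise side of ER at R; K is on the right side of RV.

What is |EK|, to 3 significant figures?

49.6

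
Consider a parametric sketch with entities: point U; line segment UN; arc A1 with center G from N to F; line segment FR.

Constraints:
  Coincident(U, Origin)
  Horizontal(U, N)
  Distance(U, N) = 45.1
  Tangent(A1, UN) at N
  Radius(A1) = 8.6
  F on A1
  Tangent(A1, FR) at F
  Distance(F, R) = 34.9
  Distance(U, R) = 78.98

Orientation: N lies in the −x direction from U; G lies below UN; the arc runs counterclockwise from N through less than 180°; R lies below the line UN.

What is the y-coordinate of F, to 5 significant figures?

-3.7094

U is at the origin; UN is horizontal with |UN| = 45.1 and N on the −x side, so N = (-45.100, 0.0000). The tangent condition forces GN to be normal to UN, so G = N + (0, -8.6) = (-45.100, -8.6000). Since GF ⟂ FR (tangency), |GR| = √(8.6² + 34.9²) = 35.944 regardless of where F sits on A1. So R lies on both circle(U, 78.98) and circle(G, 35.944); the below-UN intersection is R = (-72.021, -32.417). F is the foot of the tangent from R: F = (-52.174, -3.7094).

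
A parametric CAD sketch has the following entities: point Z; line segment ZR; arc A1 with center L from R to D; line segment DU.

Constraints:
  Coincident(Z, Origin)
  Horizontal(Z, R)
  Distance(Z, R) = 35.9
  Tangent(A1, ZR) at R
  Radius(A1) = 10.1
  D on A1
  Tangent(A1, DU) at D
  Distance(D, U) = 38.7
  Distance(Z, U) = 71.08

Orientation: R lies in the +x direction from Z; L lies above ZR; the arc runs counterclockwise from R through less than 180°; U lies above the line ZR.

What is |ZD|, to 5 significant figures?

46.380

Checks: |ZR| = 35.90 ✓; |LD| = 10.10 ✓; ∠(LD, DU) = 90.00° ✓; |DU| = 38.70 ✓; |ZU| = 71.08 ✓.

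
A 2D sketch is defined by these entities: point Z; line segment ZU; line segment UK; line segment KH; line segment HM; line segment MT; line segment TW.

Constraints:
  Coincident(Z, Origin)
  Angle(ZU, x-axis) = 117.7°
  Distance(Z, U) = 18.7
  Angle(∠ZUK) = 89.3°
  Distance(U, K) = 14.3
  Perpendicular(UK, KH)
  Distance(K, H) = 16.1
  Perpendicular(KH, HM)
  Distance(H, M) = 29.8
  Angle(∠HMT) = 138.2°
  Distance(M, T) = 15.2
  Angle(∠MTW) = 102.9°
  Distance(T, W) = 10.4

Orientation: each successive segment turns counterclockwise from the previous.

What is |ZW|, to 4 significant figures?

31.02

Z is at the origin; ZU runs at 117.7° with length 18.7, so U = (-8.693, 16.56). ∠ZUK = 89.3° gives UK at -151.6° from the x-axis; with |UK| = 14.3, K = (-21.27, 9.755). The perpendicularity gives KH at right angles to UK, so KH runs at -61.60°; with |KH| = 16.1, H = (-13.61, -4.407). KH ⟂ HM, so HM runs at 28.40°; with |HM| = 29.8, M = (12.60, 9.767). ∠HMT = 138.2° gives MT at 70.20° from the x-axis; with |MT| = 15.2, T = (17.75, 24.07). ∠MTW = 102.9° gives TW at 147.3° from the x-axis; with |TW| = 10.4, W = (8.997, 29.69). Then |ZW| = |W − Z| = 31.02.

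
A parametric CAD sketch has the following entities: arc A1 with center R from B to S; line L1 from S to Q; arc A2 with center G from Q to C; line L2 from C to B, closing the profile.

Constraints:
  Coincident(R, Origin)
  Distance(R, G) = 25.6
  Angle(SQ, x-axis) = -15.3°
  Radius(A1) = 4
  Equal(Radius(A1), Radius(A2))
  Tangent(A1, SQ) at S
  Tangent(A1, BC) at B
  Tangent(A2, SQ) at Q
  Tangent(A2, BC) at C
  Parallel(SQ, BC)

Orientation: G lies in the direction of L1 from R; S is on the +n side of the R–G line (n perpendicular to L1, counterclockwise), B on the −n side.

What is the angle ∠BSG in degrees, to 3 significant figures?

81.1°

The slot axis is L1's direction at -15.3°, so u = (cos -15.3°, sin -15.3°) = (0.965, -0.264) and n = (−sin -15.3°, cos -15.3°) = (0.264, 0.965). R is at the origin and G lies 25.6 along u from R, so G = 25.6·u = (24.7, -6.76). Tangency of A1 to both parallel lines with radius 4.0 puts S and B at R ± 4.0·n: S = (1.06, 3.86), B = (-1.06, -3.86). Then cos ∠BSG = SB·SG / (|SB||SG|), giving 81.1°.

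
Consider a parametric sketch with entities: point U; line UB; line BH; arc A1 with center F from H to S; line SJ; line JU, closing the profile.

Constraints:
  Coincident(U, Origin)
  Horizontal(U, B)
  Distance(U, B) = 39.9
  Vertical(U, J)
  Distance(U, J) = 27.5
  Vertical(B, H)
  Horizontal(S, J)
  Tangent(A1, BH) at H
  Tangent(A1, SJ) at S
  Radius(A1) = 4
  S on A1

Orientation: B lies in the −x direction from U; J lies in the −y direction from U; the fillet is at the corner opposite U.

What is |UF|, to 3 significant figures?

42.9

U is at the origin; UB is horizontal with |UB| = 39.9 and B on the −x side, so B = (-39.9, 0.00). UJ is vertical with |UJ| = 27.5 and J on the −y side, so J = (0.00, -27.5). The virtual corner opposite U is at (-39.9, -27.5). A1 meets BH tangentially, so FH is at right angles to BH and A1 meets SJ tangentially, so FS is at right angles to SJ, with radius 4.0, so the center F sits 4.0 in from both sides at F = (-35.9, -23.5). Then |UF| = |F − U| = 42.9.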